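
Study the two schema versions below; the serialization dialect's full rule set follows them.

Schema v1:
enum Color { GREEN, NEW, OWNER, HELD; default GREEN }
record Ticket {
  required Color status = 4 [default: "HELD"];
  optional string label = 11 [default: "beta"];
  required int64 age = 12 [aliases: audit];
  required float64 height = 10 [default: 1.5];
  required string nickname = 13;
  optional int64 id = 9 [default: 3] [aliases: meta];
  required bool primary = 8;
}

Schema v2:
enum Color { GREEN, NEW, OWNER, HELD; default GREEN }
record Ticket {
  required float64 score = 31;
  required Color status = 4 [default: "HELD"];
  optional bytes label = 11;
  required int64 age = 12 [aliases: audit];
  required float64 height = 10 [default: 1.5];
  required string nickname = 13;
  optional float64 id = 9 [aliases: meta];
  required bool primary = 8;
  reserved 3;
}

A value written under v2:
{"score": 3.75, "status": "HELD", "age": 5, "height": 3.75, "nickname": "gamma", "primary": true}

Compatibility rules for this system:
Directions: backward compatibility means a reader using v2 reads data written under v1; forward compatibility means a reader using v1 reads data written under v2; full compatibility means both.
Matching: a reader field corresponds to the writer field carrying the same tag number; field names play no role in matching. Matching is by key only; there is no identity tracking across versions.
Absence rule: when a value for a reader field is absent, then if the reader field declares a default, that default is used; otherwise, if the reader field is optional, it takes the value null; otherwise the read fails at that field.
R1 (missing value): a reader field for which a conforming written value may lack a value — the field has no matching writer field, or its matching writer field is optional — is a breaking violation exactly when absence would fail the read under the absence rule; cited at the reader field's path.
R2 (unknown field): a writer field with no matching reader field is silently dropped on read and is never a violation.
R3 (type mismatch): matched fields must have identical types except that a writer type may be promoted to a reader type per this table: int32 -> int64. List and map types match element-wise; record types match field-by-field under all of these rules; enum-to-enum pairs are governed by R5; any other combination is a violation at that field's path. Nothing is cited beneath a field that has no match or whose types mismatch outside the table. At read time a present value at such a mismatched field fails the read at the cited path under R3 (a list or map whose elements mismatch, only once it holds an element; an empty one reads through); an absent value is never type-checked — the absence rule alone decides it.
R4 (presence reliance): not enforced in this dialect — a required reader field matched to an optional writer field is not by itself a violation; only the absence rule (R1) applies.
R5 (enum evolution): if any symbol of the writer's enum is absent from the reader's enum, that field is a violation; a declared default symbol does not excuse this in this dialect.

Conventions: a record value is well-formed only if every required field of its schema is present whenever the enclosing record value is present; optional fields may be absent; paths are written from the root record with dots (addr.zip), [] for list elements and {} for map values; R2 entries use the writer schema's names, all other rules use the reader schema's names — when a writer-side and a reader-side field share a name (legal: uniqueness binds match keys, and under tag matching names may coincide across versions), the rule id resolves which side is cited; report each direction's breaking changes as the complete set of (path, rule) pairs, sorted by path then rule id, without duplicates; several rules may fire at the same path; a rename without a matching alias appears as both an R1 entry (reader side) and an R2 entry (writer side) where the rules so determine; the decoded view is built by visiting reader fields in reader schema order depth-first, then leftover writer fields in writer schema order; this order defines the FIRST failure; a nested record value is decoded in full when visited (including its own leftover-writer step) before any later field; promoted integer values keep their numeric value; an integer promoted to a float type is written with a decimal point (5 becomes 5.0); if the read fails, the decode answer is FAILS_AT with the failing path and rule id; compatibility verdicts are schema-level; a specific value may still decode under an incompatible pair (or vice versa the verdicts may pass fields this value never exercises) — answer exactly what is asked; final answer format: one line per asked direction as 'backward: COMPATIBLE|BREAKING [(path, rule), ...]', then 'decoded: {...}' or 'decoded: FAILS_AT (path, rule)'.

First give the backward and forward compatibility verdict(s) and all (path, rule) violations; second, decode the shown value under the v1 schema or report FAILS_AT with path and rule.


each type pair in Ticket: writer, then reader
backward pass over Ticket, reader schema v2, writer schema v1:
  score: no writer-side match
  status: paired with writer status (Color -> Color; writer required)
  label: paired with writer label (string -> bytes; writer optional)
  age: paired with writer age (int64 -> int64; writer required)
  height: paired with writer height (float64 -> float64; writer required)
  nickname: paired with writer nickname (string -> string; writer required)
  id: paired with writer id (int64 -> float64; writer optional)
  primary: paired with writer primary (bool -> bool; writer required)
  R3 fires at id
  R3 fires at label
  R1 fires at score
  => backward verdict for Ticket: BREAKING, 3 violation(s)
forward pass over Ticket, reader schema v1, writer schema v2:
  status: paired with writer status (Color -> Color; writer required)
  label: paired with writer label (bytes -> string; writer optional)
  age: paired with writer age (int64 -> int64; writer required)
  height: paired with writer height (float64 -> float64; writer required)
  nickname: paired with writer nickname (string -> string; writer required)
  id: paired with writer id (float64 -> int64; writer optional)
  primary: paired with writer primary (bool -> bool; writer required)
  leftover writer field: score
  R3 fires at id
  R3 fires at label
  => forward verdict for Ticket: BREAKING, 2 violation(s)
decode (reader v1):
  status := "HELD"
  label := "beta" (no value, default fills)
  age := 5
  height := 3.75
  nickname := "gamma"
  id := 3 (no value, default fills)
  primary := true
  writer score: unmatched, discarded
  => decoded: {"status": "HELD", "label": "beta", "age": 5, "height": 3.75, "nickname": "gamma", "id": 3, "primary": true}

backward: BREAKING [(id, R3), (label, R3), (score, R1)]; forward: BREAKING [(id, R3), (label, R3)]; decoded: {"status": "HELD", "label": "beta", "age": 5, "height": 3.75, "nickname": "gamma", "id": 3, "primary": true}


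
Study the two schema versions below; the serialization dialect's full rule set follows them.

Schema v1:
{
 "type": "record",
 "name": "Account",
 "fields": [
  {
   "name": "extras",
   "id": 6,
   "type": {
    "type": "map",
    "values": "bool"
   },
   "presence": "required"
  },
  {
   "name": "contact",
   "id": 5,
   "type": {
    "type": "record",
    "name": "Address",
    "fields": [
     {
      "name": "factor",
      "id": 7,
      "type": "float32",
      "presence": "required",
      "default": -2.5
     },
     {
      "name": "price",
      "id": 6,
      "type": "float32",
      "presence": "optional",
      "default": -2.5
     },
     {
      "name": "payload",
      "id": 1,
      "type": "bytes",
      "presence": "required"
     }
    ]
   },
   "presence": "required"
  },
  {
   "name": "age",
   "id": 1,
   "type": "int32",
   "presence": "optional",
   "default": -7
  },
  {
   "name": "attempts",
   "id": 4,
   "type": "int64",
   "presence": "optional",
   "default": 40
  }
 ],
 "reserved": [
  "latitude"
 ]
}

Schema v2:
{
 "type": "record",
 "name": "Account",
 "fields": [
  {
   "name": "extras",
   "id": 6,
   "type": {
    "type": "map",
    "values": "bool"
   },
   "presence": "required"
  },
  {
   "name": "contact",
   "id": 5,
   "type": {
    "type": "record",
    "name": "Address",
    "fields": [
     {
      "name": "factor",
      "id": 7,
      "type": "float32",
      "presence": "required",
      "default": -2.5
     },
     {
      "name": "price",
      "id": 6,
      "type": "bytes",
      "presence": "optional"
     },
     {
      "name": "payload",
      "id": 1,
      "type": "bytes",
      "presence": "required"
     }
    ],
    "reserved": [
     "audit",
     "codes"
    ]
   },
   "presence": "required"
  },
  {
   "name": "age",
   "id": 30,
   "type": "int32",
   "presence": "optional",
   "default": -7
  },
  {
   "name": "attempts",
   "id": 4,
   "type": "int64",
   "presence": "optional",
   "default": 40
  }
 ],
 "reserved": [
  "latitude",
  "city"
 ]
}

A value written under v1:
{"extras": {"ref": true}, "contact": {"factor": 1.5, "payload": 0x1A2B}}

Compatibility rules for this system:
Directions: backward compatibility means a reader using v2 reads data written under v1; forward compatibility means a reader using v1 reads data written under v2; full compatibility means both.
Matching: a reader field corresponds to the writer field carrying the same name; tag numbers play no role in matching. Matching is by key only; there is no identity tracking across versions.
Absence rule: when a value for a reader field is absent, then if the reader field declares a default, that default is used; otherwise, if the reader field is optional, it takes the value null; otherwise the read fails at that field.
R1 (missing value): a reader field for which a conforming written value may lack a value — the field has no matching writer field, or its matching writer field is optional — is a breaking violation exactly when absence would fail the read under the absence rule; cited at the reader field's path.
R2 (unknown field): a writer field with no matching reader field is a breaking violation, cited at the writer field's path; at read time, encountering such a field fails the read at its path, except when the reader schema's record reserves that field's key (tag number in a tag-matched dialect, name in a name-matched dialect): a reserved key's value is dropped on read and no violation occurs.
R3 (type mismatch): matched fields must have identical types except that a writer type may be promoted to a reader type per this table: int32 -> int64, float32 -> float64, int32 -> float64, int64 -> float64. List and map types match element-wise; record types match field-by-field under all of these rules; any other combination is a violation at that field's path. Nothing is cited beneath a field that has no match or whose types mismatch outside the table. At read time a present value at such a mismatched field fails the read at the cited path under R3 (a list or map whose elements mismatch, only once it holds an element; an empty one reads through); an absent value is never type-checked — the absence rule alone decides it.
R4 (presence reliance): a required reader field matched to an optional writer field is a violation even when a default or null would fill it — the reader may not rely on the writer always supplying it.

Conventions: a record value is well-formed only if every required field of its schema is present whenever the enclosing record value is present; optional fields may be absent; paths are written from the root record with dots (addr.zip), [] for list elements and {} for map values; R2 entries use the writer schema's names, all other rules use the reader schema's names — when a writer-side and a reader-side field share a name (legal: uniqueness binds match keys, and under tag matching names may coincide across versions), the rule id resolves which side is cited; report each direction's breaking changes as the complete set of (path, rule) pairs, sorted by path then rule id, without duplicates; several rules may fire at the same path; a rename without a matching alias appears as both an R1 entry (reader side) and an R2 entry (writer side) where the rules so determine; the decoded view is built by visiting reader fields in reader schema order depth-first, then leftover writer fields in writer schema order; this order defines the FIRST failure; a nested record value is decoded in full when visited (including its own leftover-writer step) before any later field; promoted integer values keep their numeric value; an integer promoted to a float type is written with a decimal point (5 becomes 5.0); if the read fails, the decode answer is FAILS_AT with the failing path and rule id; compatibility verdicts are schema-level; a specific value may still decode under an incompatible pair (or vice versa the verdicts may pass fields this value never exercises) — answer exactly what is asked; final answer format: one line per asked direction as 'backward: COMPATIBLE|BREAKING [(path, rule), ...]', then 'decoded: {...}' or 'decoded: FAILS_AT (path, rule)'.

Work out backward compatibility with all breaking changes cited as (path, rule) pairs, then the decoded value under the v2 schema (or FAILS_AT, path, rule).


in Account below, arrows point writer -> reader
checking backward for Account: reader v2 against writer v1:
  map<string, bool> -> map<string, bool>, writer required: extras aligns to extras
  Address -> Address, writer required: contact aligns to contact
  int32 -> int32, writer optional: age aligns to age
  int64 -> int64, writer optional: attempts aligns to attempts
  float32 -> float32, writer required: contact.factor aligns to contact.factor
  float32 -> bytes, writer optional: contact.price aligns to contact.price
  bytes -> bytes, writer required: contact.payload aligns to contact.payload
  rule R3 violated at contact.price
  backward on Account therefore BREAKING (1)
decode (reader v2):
  extras := {"ref": true}
  contact.factor := 1.5
  contact.price := null (absent, optional -> null)
  contact.payload := 0x1A2B
  age := -7 (absent -> default)
  attempts := 40 (absent -> default)
  => decoded: {"extras": {"ref": true}, "contact": {"factor": 1.5, "price": null, "payload": 0x1A2B}, "age": -7, "attempts": 40}
ruling out the remaining Account differences:
  field age in record Account: tag 1 changed to 30 -> triggers nothing under Account's printed rules — same verdict

backward: BREAKING [(contact.price, R3)]; decoded: {"extras": {"ref": true}, "contact": {"factor": 1.5, "price": null, "payload": 0x1A2B}, "age": -7, "attempts": 40}


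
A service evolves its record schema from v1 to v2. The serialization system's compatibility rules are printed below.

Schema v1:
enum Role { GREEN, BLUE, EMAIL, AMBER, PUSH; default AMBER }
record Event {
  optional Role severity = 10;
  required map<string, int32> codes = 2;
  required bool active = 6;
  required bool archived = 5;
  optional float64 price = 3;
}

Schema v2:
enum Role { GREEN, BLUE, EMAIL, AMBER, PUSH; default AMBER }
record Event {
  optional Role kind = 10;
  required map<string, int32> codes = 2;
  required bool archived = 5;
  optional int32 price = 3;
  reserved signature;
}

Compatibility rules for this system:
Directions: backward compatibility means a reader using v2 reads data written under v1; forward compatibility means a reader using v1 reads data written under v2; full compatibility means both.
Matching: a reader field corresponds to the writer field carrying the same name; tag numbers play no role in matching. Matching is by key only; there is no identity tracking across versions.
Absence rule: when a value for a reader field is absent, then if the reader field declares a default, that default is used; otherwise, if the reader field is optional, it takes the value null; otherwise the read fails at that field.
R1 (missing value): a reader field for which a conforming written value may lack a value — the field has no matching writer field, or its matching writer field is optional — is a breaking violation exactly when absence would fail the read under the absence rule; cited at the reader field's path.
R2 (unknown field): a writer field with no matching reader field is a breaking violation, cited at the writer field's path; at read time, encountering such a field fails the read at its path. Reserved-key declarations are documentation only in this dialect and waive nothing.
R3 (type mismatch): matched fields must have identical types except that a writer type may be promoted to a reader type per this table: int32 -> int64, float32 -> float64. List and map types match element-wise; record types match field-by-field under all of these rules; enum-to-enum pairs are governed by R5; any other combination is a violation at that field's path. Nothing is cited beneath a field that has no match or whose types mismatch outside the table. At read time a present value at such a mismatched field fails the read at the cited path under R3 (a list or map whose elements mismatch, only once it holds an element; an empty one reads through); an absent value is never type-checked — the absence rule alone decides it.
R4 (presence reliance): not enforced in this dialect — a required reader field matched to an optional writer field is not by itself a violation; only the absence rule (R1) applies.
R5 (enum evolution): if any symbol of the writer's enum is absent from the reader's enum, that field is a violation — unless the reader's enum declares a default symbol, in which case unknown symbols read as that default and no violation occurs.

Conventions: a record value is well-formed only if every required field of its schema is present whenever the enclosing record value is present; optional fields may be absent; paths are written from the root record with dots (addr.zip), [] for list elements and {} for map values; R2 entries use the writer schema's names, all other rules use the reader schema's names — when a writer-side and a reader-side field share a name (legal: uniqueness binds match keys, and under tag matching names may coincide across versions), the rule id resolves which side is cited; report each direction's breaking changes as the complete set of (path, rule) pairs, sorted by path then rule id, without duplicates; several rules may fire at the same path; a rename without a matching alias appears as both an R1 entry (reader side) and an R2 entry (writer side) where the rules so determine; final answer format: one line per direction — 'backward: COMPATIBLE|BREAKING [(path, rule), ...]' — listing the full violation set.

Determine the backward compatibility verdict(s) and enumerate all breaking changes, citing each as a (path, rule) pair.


backward: BREAKING [(active, R2), (price, R3), (severity, R2)]

in Event below, arrows point writer -> reader
backward pass over Event, reader schema v2, writer schema v1:
  no writer field matches reader kind
  codes <- codes (map<string, int32> -> map<string, int32>, writer required)
  archived <- archived (bool -> bool, writer required)
  price <- price (float64 -> int32, writer optional)
  severity (writer side), unknown to reader
  active (writer side), unknown to reader
  R2 fires at active
  R3 fires at price
  R2 fires at severity
  => backward: BREAKING (3)


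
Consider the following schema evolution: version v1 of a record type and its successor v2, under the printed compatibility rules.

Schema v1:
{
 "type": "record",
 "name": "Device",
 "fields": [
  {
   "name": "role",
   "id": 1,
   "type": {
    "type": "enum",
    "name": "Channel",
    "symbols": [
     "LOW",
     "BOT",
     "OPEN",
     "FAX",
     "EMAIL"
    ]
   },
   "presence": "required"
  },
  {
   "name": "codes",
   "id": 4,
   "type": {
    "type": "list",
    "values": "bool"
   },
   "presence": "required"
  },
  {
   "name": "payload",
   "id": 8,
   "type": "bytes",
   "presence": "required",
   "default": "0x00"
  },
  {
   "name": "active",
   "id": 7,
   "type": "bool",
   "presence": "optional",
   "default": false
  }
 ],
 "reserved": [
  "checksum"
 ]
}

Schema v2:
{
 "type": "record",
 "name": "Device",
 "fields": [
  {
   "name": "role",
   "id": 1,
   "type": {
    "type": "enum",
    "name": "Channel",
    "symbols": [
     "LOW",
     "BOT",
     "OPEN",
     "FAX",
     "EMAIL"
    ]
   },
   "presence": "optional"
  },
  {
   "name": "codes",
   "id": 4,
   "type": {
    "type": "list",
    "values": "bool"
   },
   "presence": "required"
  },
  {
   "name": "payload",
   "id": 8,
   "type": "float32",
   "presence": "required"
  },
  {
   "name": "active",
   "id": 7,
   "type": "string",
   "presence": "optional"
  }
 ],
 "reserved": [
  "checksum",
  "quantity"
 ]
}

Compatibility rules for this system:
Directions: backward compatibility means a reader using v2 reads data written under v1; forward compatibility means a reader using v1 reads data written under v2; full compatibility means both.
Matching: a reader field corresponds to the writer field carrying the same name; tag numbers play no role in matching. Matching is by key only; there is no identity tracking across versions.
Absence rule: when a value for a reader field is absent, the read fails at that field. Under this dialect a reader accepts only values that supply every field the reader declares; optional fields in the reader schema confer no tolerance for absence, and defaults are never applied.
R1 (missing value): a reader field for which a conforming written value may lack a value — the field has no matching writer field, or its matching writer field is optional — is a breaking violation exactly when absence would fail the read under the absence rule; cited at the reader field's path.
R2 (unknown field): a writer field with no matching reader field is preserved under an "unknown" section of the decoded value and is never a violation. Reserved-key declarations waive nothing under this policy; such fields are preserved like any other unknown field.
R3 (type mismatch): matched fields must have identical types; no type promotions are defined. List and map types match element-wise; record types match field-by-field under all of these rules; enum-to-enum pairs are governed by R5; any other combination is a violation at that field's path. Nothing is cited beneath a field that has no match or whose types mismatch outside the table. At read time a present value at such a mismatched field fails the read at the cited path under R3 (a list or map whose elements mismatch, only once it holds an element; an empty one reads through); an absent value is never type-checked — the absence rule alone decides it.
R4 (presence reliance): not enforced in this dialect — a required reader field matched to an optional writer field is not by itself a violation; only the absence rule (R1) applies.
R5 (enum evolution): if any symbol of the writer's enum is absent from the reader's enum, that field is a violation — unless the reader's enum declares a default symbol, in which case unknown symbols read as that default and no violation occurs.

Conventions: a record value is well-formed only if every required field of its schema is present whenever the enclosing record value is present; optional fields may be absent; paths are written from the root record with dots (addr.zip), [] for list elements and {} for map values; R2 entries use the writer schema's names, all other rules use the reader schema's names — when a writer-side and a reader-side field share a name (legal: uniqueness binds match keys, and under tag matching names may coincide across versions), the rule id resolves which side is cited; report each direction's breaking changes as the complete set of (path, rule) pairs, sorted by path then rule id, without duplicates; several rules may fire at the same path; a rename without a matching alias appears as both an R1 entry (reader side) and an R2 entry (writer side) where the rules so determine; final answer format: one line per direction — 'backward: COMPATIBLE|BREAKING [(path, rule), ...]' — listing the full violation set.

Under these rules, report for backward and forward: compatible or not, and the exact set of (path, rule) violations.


backward: BREAKING [(active, R1), (active, R3), (payload, R3)]; forward: BREAKING [(active, R1), (active, R3), (payload, R3), (role, R1)]

arrows below run writer -> reader for Device
checking backward for Device: reader v2 against writer v1:
  writer required, Channel -> Channel: reader role maps from writer role
  writer required, list<bool> -> list<bool>: reader codes maps from writer codes
  writer required, bytes -> float32: reader payload maps from writer payload
  writer optional, bool -> string: reader active maps from writer active
  R1 fires at active
  R3 fires at active
  R3 fires at payload
  => backward verdict for Device: BREAKING, 3 violation(s)
checking forward for Device: reader v1 against writer v2:
  writer optional, Channel -> Channel: reader role maps from writer role
  writer required, list<bool> -> list<bool>: reader codes maps from writer codes
  writer required, float32 -> bytes: reader payload maps from writer payload
  writer optional, string -> bool: reader active maps from writer active
  R1 fires at active
  R3 fires at active
  R3 fires at payload
  R1 fires at role
  => forward verdict for Device: BREAKING, 4 violation(s)


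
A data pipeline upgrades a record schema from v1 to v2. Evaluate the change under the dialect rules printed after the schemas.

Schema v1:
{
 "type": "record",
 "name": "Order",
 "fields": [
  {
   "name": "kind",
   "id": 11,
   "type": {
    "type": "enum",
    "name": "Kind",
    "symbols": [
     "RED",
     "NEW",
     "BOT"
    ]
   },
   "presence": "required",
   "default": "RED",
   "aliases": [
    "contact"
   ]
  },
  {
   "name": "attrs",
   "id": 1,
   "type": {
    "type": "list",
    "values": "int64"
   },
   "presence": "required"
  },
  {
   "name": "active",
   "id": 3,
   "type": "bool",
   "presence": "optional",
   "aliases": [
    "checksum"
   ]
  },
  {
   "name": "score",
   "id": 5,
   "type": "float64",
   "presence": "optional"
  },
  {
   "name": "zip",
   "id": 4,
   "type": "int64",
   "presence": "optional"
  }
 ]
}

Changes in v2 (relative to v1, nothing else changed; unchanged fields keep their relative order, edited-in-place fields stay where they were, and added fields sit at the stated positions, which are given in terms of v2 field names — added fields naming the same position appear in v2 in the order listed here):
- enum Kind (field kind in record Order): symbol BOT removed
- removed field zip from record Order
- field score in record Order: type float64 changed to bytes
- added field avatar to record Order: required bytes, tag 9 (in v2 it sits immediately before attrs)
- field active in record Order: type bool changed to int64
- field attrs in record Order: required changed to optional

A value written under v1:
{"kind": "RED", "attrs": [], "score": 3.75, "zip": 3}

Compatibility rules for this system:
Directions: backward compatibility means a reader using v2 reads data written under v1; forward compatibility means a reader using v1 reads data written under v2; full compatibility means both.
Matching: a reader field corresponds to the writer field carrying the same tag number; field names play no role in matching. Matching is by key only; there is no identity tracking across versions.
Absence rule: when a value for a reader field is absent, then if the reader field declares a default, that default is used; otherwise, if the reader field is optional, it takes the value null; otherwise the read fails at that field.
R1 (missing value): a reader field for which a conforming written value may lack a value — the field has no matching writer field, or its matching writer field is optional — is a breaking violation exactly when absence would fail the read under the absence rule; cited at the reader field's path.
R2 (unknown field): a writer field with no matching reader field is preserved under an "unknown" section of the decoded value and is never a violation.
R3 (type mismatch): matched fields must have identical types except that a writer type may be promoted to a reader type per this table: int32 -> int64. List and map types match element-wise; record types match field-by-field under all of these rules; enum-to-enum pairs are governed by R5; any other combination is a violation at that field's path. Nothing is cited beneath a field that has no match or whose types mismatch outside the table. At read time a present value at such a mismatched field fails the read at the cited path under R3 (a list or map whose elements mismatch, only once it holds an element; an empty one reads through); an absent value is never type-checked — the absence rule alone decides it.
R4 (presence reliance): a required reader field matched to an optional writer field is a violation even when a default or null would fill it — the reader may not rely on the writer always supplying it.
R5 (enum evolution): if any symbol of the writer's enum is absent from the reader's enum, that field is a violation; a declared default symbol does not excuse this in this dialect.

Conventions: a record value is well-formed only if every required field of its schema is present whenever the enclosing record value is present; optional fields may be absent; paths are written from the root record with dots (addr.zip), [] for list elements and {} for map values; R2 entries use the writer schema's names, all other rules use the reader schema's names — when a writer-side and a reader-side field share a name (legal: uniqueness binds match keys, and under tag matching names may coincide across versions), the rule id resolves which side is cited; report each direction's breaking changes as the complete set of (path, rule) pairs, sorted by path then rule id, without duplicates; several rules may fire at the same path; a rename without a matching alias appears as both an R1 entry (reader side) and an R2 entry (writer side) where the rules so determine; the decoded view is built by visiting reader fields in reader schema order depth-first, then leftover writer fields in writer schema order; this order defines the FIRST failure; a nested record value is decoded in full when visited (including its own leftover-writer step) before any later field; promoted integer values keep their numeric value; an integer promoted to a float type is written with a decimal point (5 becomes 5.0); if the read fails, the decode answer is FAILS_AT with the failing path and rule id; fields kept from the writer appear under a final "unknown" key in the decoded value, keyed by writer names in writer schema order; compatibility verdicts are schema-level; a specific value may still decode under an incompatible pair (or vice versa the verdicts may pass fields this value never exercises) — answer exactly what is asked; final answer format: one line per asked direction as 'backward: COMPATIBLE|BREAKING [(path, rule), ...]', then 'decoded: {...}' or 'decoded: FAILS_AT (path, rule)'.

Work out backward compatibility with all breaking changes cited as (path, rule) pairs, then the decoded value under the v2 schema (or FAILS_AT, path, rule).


the writer's type comes first in each Order pair
backward on Order — v2 reading data written by v1:
  kind <- kind (Kind -> Kind, writer required)
  avatar: no writer match
  attrs <- attrs (list<int64> -> list<int64>, writer required)
  active <- active (bool -> int64, writer optional)
  score <- score (float64 -> bytes, writer optional)
  writer zip: unknown to reader
  rule R3 violated at active
  rule R1 violated at avatar
  rule R5 violated at kind
  rule R3 violated at score
  => 4 violation(s): backward is BREAKING for Order
decode (reader v2):
  kind := "RED"
  read fails at avatar under R1 (no fill)
  => FAILS_AT (avatar, R1)
ruling out the remaining Order differences:
  removed field zip from record Order -> fires no rule on Order, leaving the asked answer as it is
  field attrs in record Order: required changed to optional -> fires only in the forward direction of Order, which is not asked here

backward: BREAKING [(active, R3), (avatar, R1), (kind, R5), (score, R3)]; decoded: FAILS_AT (avatar, R1)


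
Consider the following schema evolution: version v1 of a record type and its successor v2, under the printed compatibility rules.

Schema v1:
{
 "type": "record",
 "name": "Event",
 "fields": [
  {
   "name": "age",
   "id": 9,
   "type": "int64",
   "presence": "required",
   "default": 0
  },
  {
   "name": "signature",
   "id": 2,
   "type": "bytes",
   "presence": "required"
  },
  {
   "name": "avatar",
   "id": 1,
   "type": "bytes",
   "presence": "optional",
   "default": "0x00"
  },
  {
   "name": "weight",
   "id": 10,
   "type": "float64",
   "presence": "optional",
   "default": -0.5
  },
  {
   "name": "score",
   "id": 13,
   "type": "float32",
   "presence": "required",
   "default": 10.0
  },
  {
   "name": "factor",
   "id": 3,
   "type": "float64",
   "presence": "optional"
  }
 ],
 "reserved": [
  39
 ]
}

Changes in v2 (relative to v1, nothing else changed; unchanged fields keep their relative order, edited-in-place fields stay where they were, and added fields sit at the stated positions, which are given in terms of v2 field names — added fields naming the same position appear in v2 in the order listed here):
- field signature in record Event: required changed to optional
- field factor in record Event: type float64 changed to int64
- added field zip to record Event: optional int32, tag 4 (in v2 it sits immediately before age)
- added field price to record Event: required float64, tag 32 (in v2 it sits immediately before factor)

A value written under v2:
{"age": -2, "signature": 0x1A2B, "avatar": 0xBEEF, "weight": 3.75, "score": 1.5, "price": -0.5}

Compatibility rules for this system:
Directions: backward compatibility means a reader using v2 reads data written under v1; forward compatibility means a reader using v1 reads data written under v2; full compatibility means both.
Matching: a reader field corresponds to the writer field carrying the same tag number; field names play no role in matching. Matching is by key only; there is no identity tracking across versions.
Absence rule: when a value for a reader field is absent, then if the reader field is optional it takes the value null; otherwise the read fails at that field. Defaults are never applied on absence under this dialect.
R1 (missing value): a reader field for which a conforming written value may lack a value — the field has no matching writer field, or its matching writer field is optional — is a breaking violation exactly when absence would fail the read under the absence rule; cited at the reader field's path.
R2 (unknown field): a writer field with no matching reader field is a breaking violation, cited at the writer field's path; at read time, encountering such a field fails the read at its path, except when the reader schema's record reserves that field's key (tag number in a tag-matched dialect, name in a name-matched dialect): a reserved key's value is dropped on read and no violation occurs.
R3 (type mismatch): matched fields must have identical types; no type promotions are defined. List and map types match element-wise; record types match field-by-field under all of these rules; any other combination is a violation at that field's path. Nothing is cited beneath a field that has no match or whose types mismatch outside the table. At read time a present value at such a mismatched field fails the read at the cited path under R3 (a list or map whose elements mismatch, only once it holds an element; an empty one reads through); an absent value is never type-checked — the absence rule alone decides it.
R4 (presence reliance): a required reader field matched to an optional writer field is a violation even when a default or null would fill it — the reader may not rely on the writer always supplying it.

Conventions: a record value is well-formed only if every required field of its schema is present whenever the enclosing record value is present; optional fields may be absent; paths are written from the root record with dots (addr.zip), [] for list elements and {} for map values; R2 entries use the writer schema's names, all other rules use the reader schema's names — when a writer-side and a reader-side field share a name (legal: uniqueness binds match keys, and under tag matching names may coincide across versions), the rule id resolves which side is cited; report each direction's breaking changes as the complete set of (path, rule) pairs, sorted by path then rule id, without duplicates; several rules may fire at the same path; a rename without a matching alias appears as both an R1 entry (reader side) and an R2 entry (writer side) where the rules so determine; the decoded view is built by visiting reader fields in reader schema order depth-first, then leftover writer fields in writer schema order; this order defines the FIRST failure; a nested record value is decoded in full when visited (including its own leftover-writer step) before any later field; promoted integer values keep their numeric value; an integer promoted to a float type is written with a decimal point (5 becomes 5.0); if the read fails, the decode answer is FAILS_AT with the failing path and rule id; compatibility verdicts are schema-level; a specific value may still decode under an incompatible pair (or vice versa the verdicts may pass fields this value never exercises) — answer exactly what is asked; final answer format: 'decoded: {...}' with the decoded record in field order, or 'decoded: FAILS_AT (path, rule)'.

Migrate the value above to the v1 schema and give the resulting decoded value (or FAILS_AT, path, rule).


in Event below, arrows point writer -> reader
decode (reader v1):
  age := -2
  signature := 0x1A2B
  avatar := 0xBEEF
  weight := 3.75
  score := 1.5
  factor := null (absent, optional -> null)
  read fails at price under R2 (unknown field)
  => FAILS_AT (price, R2)
checking off the Event differences that do not matter here:
  field signature in record Event: required changed to optional -> a verdict-level change on Event — the shown value reads the same
  field factor in record Event: type float64 changed to int64 -> a verdict-level change on Event — the shown value reads the same
  added field zip to record Event: optional int32, tag 4 (in v2 it sits immediately before age) -> a verdict-level change on Event — the shown value reads the same

decoded: FAILS_AT (price, R2)


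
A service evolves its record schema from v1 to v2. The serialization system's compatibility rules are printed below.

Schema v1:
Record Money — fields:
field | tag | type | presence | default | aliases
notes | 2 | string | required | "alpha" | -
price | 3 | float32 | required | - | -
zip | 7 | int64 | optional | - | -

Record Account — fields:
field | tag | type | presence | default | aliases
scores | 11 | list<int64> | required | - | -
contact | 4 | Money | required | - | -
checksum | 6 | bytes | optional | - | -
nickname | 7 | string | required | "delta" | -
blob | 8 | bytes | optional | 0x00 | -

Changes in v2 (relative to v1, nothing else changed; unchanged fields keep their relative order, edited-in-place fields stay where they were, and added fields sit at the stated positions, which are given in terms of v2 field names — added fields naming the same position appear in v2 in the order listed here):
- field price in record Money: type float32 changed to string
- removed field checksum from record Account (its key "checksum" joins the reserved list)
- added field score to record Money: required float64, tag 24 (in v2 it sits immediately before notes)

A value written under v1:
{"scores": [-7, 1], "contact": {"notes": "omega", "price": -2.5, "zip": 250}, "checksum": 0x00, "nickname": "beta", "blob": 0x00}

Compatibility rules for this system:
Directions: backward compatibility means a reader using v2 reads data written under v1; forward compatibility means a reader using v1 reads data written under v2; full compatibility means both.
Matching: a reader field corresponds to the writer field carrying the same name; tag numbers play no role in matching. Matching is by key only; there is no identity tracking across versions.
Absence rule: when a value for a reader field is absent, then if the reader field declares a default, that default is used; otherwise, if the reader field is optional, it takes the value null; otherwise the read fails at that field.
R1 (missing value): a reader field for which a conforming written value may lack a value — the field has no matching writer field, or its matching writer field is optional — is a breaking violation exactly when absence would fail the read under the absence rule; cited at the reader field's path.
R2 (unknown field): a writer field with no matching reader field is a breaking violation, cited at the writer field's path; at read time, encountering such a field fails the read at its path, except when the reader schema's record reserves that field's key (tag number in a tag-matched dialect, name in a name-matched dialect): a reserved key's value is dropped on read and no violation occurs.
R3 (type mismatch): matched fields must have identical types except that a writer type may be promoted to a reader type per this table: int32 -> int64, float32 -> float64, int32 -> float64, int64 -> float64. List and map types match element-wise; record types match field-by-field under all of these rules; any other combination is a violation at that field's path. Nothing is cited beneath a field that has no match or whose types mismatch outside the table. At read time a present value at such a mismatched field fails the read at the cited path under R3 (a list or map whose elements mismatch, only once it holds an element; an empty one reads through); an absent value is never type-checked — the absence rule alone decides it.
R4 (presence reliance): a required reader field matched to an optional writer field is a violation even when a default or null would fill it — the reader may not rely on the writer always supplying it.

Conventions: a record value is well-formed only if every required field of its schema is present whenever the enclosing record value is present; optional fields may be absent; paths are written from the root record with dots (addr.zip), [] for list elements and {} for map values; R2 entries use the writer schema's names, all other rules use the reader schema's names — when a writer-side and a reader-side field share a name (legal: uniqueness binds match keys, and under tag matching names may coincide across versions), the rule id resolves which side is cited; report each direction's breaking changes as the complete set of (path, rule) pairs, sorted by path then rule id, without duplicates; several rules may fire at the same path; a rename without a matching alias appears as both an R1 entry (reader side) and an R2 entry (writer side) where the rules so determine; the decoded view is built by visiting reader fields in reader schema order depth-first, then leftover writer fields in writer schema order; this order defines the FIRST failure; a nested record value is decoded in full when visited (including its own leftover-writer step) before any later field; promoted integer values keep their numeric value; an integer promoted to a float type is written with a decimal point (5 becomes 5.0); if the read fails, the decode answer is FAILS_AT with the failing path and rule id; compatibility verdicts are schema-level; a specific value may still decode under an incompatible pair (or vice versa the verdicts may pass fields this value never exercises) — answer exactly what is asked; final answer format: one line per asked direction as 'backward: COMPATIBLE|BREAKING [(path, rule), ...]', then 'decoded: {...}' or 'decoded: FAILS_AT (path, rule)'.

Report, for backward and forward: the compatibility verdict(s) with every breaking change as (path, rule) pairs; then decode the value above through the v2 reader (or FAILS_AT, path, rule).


backward: BREAKING [(contact.price, R3), (contact.score, R1)]; forward: BREAKING [(contact.price, R3), (contact.score, R2)]; decoded: FAILS_AT (contact.score, R1)

each type pair in Account: writer, then reader
backward analysis of Account with v2 as reader and v1 as writer:
  list<int64> -> list<int64>, writer required: scores aligns to scores
  Money -> Money, writer required: contact aligns to contact
  string -> string, writer required: nickname aligns to nickname
  bytes -> bytes, writer optional: blob aligns to blob
  writer checksum: unknown to reader
  no writer field matches reader contact.score
  string -> string, writer required: contact.notes aligns to contact.notes
  float32 -> string, writer required: contact.price aligns to contact.price
  int64 -> int64, writer optional: contact.zip aligns to contact.zip
  violation R3 at contact.price
  violation R1 at contact.score
  backward on Account therefore BREAKING (2)
forward analysis of Account with v1 as reader and v2 as writer:
  list<int64> -> list<int64>, writer required: scores aligns to scores
  Money -> Money, writer required: contact aligns to contact
  no writer field matches reader checksum
  string -> string, writer required: nickname aligns to nickname
  bytes -> bytes, writer optional: blob aligns to blob
  string -> string, writer required: contact.notes aligns to contact.notes
  string -> float32, writer required: contact.price aligns to contact.price
  int64 -> int64, writer optional: contact.zip aligns to contact.zip
  writer contact.score: unknown to reader
  violation R3 at contact.price
  violation R2 at contact.score
  forward on Account therefore BREAKING (2)
decode walk for Account under reader schema v2:
  scores := [-7, 1]
  read fails at contact.score under R1 (no fill)
  => FAILS_AT (contact.score, R1)
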